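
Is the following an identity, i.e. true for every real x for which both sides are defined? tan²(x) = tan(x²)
Claim: tan²(x) = tan(x²).
Test a specific point where both sides are defined: x = π.
LHS = tan²(x) ≈ 0.0000
RHS = tan(x²) ≈ 0.4767
Since 0.0000 ≠ 0.4767, the equation fails at this point, so it cannot hold for every real x for which both sides are defined.
tan²(x) means (tan x)², squaring the output; tan(x²) squares the input. These are different functions.

Conclusion: No, this is NOT an identity.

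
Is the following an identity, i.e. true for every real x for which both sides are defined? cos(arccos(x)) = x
Claim: cos(arccos(x)) = x.
Reasoning: For -1 ≤ x ≤ 1 (where arccos is defined), arccos(x) is by definition an angle whose cosine equals x. Taking the cosine of that angle returns x. (Note the other order, arccos(cos x) = x, is NOT an identity.)
So the two sides agree for every real x for which both sides are defined.

Conclusion: Yes, this is an identity.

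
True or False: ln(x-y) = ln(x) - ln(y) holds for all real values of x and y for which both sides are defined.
False.

Claim: ln(x-y) = ln(x) - ln(y).
Test a specific point where both sides are defined: x = 5, y = 1.
LHS = ln(x-y) ≈ 1.3863
RHS = ln(x) - ln(y) ≈ 1.6094
Since 1.3863 ≠ 1.6094, the equation fails at this point, so it cannot hold for all real values of x and y for which both sides are defined.
ln(x) - ln(y) = ln(x/y), not ln(x-y).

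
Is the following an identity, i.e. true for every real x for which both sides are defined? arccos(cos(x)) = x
No, this is NOT an identity.

Claim: arccos(cos(x)) = x.
Test a specific point where both sides are defined: x = -π/6.
LHS = arccos(cos(x)) ≈ 0.5236
RHS = x ≈ -0.5236
Since 0.5236 ≠ -0.5236, the equation fails at this point, so it cannot hold for every real x for which both sides are defined.
arccos only returns values in [0, π], so arccos(cos(x)) = x holds only for x in that interval, not for all real x.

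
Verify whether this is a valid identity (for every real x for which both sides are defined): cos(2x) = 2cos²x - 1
Claim: cos(2x) = 2cos²x - 1.
Reasoning: cos(2x) = cos²x - sin²x. Replace sin²x by 1 - cos²x: cos²x - (1 - cos²x) = 2cos²x - 1.
So the two sides agree for every real x for which both sides are defined.

Conclusion: Yes, this is an identity.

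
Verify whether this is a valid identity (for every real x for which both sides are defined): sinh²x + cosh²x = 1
No, this is NOT an identity.

Claim: sinh²x + cosh²x = 1.
Test a specific point where both sides are defined: x = -1.
LHS = sinh²x + cosh²x ≈ 3.7622
RHS = 1 ≈ 1.0000
Since 3.7622 ≠ 1.0000, the equation fails at this point, so it cannot hold for every real x for which both sides are defined.
The correct hyperbolic identity is cosh²x - sinh²x = 1 (a difference); the sum sinh²x + cosh²x equals cosh(2x).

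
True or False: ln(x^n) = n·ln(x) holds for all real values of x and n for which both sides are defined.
True.

Claim: ln(x^n) = n·ln(x).
Reasoning: The right side requires x > 0. For x > 0, x^n = (e^(ln x))^n = e^(n·ln x), so taking ln of both sides gives ln(x^n) = n·ln(x).
So the two sides agree for all real values of x and n for which both sides are defined.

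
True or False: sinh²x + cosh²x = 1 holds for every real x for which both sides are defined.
Claim: sinh²x + cosh²x = 1.
Test a specific point where both sides are defined: x = 1/2.
LHS = sinh²x + cosh²x ≈ 1.5431
RHS = 1 ≈ 1.0000
Since 1.5431 ≠ 1.0000, the equation fails at this point, so it cannot hold for every real x for which both sides are defined.
The correct hyperbolic identity is cosh²x - sinh²x = 1 (a difference); the sum sinh²x + cosh²x equals cosh(2x).

Conclusion: False.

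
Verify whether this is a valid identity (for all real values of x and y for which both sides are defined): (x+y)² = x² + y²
No, this is NOT an identity.

Claim: (x+y)² = x² + y².
Test a specific point where both sides are defined: x = 4, y = -3.
LHS = (x+y)² ≈ 1.0000
RHS = x² + y² ≈ 25.0000
Since 1.0000 ≠ 25.0000, the equation fails at this point, so it cannot hold for all real values of x and y for which both sides are defined.
The correct expansion is (x+y)² = x² + 2xy + y²; the cross term 2xy is missing.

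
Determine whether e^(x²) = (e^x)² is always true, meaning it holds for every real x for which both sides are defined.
Claim: e^(x²) = (e^x)².
Test a specific point where both sides are defined: x = 1/2.
LHS = e^(x²) ≈ 1.2840
RHS = (e^x)² ≈ 2.7183
Since 1.2840 ≠ 2.7183, the equation fails at this point, so it cannot hold for every real x for which both sides are defined.
(e^x)² = e^(2x), and 2x ≠ x² in general.

Conclusion: No, this is NOT an identity.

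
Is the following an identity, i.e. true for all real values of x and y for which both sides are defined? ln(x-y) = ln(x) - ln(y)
No, this is NOT an identity.

Claim: ln(x-y) = ln(x) - ln(y).
Test a specific point where both sides are defined: x = 4, y = 1/2.
LHS = ln(x-y) ≈ 1.2528
RHS = ln(x) - ln(y) ≈ 2.0794
Since 1.2528 ≠ 2.0794, the equation fails at this point, so it cannot hold for all real values of x and y for which both sides are defined.
ln(x) - ln(y) = ln(x/y), not ln(x-y).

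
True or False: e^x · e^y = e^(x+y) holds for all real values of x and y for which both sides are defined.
Claim: e^x · e^y = e^(x+y).
Reasoning: This is the law of exponents for a common base: multiplying powers adds exponents. E.g. from the series, (Σ x^j/j!)(Σ y^k/k!) = Σ_m (Σ_{j+k=m} x^j y^k/(j!k!)) = Σ_m (x+y)^m/m! by the binomial theorem.
So the two sides agree for all real values of x and y for which both sides are defined.

Conclusion: True.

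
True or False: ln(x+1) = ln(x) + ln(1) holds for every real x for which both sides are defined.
Claim: ln(x+1) = ln(x) + ln(1).
Test a specific point where both sides are defined: x = 1.
LHS = ln(x+1) ≈ 0.6931
RHS = ln(x) + ln(1) ≈ 0.0000
Since 0.6931 ≠ 0.0000, the equation fails at this point, so it cannot hold for every real x for which both sides are defined.
ln(1) = 0, so the right side is just ln(x), which differs from ln(x+1).

Conclusion: False.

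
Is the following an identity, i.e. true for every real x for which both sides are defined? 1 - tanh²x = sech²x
Yes, this is an identity.

Claim: 1 - tanh²x = sech²x.
Reasoning: Divide cosh²x - sinh²x = 1 through by cosh²x (never zero): 1 - tanh²x = 1/cosh²x = sech²x.
So the two sides agree for every real x for which both sides are defined.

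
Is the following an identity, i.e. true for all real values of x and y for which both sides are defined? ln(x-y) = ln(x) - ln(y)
No, this is NOT an identity.

Claim: ln(x-y) = ln(x) - ln(y).
Test a specific point where both sides are defined: x = 5, y = 3/2.
LHS = ln(x-y) ≈ 1.2528
RHS = ln(x) - ln(y) ≈ 1.2040
Since 1.2528 ≠ 1.2040, the equation fails at this point, so it cannot hold for all real values of x and y for which both sides are defined.
ln(x) - ln(y) = ln(x/y), not ln(x-y).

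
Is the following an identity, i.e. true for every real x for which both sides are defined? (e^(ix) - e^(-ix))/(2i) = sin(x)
Claim: (e^(ix) - e^(-ix))/(2i) = sin(x).
Reasoning: By Euler's formula e^(ix) = cos(x) + i·sin(x) and e^(-ix) = cos(x) - i·sin(x). Subtracting cancels the cosine terms: e^(ix) - e^(-ix) = 2i·sin(x); divide by 2i.
So the two sides agree for every real x for which both sides are defined.

Conclusion: Yes, this is an identity.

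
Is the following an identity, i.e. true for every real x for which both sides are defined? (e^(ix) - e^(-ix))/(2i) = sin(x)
Claim: (e^(ix) - e^(-ix))/(2i) = sin(x).
Reasoning: By Euler's formula e^(ix) = cos(x) + i·sin(x) and e^(-ix) = cos(x) - i·sin(x). Subtracting cancels the cosine terms: e^(ix) - e^(-ix) = 2i·sin(x); divide by 2i.
So the two sides agree for every real x for which both sides are defined.

Conclusion: Yes, this is an identity.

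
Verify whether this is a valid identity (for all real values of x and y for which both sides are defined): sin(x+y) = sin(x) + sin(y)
No, this is NOT an identity.

Claim: sin(x+y) = sin(x) + sin(y).
Test a specific point where both sides are defined: x = -π/6, y = π/3.
LHS = sin(x+y) ≈ 0.5000
RHS = sin(x) + sin(y) ≈ 0.3660
Since 0.5000 ≠ 0.3660, the equation fails at this point, so it cannot hold for all real values of x and y for which both sides are defined.
The correct expansion is sin(x+y) = sin(x)cos(y) + cos(x)sin(y); sine is not additive.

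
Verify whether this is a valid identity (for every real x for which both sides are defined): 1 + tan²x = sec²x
Yes, this is an identity.

Claim: 1 + tan²x = sec²x.
Reasoning: Start from sin²x + cos²x = 1 and divide every term by cos²x (allowed wherever tan x and sec x are defined): tan²x + 1 = 1/cos²x = sec²x.
So the two sides agree for every real x for which both sides are defined.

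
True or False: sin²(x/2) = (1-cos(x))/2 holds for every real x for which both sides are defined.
Claim: sin²(x/2) = (1-cos(x))/2.
Reasoning: Use cos(2θ) = 1 - 2sin²θ with θ = x/2: cos(x) = 1 - 2sin²(x/2). Solving for sin²(x/2) gives (1 - cos(x))/2.
So the two sides agree for every real x for which both sides are defined.

Conclusion: True.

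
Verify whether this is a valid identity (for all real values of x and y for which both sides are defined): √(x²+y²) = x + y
No, this is NOT an identity.

Claim: √(x²+y²) = x + y.
Test a specific point where both sides are defined: x = 1/2, y = 1.
LHS = √(x²+y²) ≈ 1.1180
RHS = x + y ≈ 1.5000
Since 1.1180 ≠ 1.5000, the equation fails at this point, so it cannot hold for all real values of x and y for which both sides are defined.
(x+y)² = x² + 2xy + y², not x² + y², so the square root does not split this way.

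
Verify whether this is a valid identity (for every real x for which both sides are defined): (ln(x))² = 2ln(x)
Claim: (ln(x))² = 2ln(x).
Test a specific point where both sides are defined: x = 1/2.
LHS = (ln(x))² ≈ 0.4805
RHS = 2ln(x) ≈ -1.3863
Since 0.4805 ≠ -1.3863, the equation fails at this point, so it cannot hold for every real x for which both sides are defined.
2ln(x) equals ln(x²), which is not the same as (ln x)².

Conclusion: No, this is NOT an identity.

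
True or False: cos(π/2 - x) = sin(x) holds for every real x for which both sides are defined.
True.

Claim: cos(π/2 - x) = sin(x).
Reasoning: Use cos(u - v) = cos(u)cos(v) + sin(u)sin(v) with u = π/2, v = x: cos(π/2)cos(x) + sin(π/2)sin(x) = 0·cos(x) + 1·sin(x) = sin(x).
So the two sides agree for every real x for which both sides are defined.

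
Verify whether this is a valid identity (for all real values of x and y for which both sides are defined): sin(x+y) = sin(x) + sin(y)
No, this is NOT an identity.

Claim: sin(x+y) = sin(x) + sin(y).
Test a specific point where both sides are defined: x = π/3, y = π/3.
LHS = sin(x+y) ≈ 0.8660
RHS = sin(x) + sin(y) ≈ 1.7321
Since 0.8660 ≠ 1.7321, the equation fails at this point, so it cannot hold for all real values of x and y for which both sides are defined.
The correct expansion is sin(x+y) = sin(x)cos(y) + cos(x)sin(y); sine is not additive.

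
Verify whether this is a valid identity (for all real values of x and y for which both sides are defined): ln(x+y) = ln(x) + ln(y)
Claim: ln(x+y) = ln(x) + ln(y).
Test a specific point where both sides are defined: x = 4, y = 3.
LHS = ln(x+y) ≈ 1.9459
RHS = ln(x) + ln(y) ≈ 2.4849
Since 1.9459 ≠ 2.4849, the equation fails at this point, so it cannot hold for all real values of x and y for which both sides are defined.
ln(x) + ln(y) = ln(xy), not ln(x+y).

Conclusion: No, this is NOT an identity.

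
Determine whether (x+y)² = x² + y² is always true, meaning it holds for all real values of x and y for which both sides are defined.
No, this is NOT an identity.

Claim: (x+y)² = x² + y².
Test a specific point where both sides are defined: x = 3, y = 5.
LHS = (x+y)² ≈ 64.0000
RHS = x² + y² ≈ 34.0000
Since 64.0000 ≠ 34.0000, the equation fails at this point, so it cannot hold for all real values of x and y for which both sides are defined.
The correct expansion is (x+y)² = x² + 2xy + y²; the cross term 2xy is missing.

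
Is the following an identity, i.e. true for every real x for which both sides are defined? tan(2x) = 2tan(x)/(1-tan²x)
Claim: tan(2x) = 2tan(x)/(1-tan²x).
Reasoning: tan(2x) = sin(2x)/cos(2x) = 2sin(x)cos(x) / (cos²x - sin²x). Divide numerator and denominator by cos²x: 2tan(x) / (1 - tan²x).
So the two sides agree for every real x for which both sides are defined.

Conclusion: Yes, this is an identity.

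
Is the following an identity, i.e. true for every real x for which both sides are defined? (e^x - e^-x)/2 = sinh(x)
Claim: (e^x - e^-x)/2 = sinh(x).
Reasoning: This is exactly the definition of the hyperbolic sine: sinh(x) := (e^x - e^-x)/2.
So the two sides agree for every real x for which both sides are defined.

Conclusion: Yes, this is an identity.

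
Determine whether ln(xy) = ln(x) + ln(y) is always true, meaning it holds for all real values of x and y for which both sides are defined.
Yes, this is an identity.

Claim: ln(xy) = ln(x) + ln(y).
Reasoning: Both sides are simultaneously defined only when x, y > 0. Write x = e^p, y = e^q (p = ln x, q = ln y). Then xy = e^p · e^q = e^(p+q), so ln(xy) = p + q = ln(x) + ln(y).
So the two sides agree for all real values of x and y for which both sides are defined.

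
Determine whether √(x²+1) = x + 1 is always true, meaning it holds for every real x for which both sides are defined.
Claim: √(x²+1) = x + 1.
Test a specific point where both sides are defined: x = 1.
LHS = √(x²+1) ≈ 1.4142
RHS = x + 1 ≈ 2.0000
Since 1.4142 ≠ 2.0000, the equation fails at this point, so it cannot hold for every real x for which both sides are defined.
(x+1)² = x² + 2x + 1 ≠ x² + 1 unless x = 0.

Conclusion: No, this is NOT an identity.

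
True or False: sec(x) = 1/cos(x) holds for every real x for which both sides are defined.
Claim: sec(x) = 1/cos(x).
Reasoning: sec(x) is by definition the reciprocal of cos(x), wherever cos(x) ≠ 0.
So the two sides agree for every real x for which both sides are defined.

Conclusion: True.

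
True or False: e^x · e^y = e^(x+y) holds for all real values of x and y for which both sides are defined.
Claim: e^x · e^y = e^(x+y).
Reasoning: This is the law of exponents for a common base: multiplying powers adds exponents. E.g. from the series, (Σ x^j/j!)(Σ y^k/k!) = Σ_m (Σ_{j+k=m} x^j y^k/(j!k!)) = Σ_m (x+y)^m/m! by the binomial theorem.
So the two sides agree for all real values of x and y for which both sides are defined.

Conclusion: True.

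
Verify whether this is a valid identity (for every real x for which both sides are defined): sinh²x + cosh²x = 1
Claim: sinh²x + cosh²x = 1.
Test a specific point where both sides are defined: x = 3/2.
LHS = sinh²x + cosh²x ≈ 10.0677
RHS = 1 ≈ 1.0000
Since 10.0677 ≠ 1.0000, the equation fails at this point, so it cannot hold for every real x for which both sides are defined.
The correct hyperbolic identity is cosh²x - sinh²x = 1 (a difference); the sum sinh²x + cosh²x equals cosh(2x).

Conclusion: No, this is NOT an identity.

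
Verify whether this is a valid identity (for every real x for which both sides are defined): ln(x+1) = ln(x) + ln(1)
Claim: ln(x+1) = ln(x) + ln(1).
Test a specific point where both sides are defined: x = 2.
LHS = ln(x+1) ≈ 1.0986
RHS = ln(x) + ln(1) ≈ 0.6931
Since 1.0986 ≠ 0.6931, the equation fails at this point, so it cannot hold for every real x for which both sides are defined.
ln(1) = 0, so the right side is just ln(x), which differs from ln(x+1).

Conclusion: No, this is NOT an identity.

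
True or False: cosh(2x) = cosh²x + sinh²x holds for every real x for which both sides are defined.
True.

Claim: cosh(2x) = cosh²x + sinh²x.
Reasoning: cosh²x = (e^(2x) + 2 + e^(-2x))/4 and sinh²x = (e^(2x) - 2 + e^(-2x))/4. Adding gives (2e^(2x) + 2e^(-2x))/4 = (e^(2x) + e^(-2x))/2 = cosh(2x).
So the two sides agree for every real x for which both sides are defined.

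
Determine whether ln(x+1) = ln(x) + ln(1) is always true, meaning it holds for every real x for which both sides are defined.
Claim: ln(x+1) = ln(x) + ln(1).
Test a specific point where both sides are defined: x = 3/2.
LHS = ln(x+1) ≈ 0.9163
RHS = ln(x) + ln(1) ≈ 0.4055
Since 0.9163 ≠ 0.4055, the equation fails at this point, so it cannot hold for every real x for which both sides are defined.
ln(1) = 0, so the right side is just ln(x), which differs from ln(x+1).

Conclusion: No, this is NOT an identity.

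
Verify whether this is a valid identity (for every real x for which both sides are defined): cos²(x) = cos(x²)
Claim: cos²(x) = cos(x²).
Test a specific point where both sides are defined: x = 3π/4.
LHS = cos²(x) ≈ 0.5000
RHS = cos(x²) ≈ 0.7442
Since 0.5000 ≠ 0.7442, the equation fails at this point, so it cannot hold for every real x for which both sides are defined.
cos²(x) means (cos x)², squaring the output; cos(x²) squares the input. These are different functions.

Conclusion: No, this is NOT an identity.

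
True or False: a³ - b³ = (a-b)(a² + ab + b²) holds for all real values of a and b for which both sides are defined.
Claim: a³ - b³ = (a-b)(a² + ab + b²).
Reasoning: Expand the right side: (a-b)(a² + ab + b²) = a³ + a²b + ab² - a²b - ab² - b³ = a³ - b³ (the middle terms cancel in pairs).
So the two sides agree for all real values of a and b for which both sides are defined.

Conclusion: True.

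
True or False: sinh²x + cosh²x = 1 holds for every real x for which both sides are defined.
Claim: sinh²x + cosh²x = 1.
Test a specific point where both sides are defined: x = 1.
LHS = sinh²x + cosh²x ≈ 3.7622
RHS = 1 ≈ 1.0000
Since 3.7622 ≠ 1.0000, the equation fails at this point, so it cannot hold for every real x for which both sides are defined.
The correct hyperbolic identity is cosh²x - sinh²x = 1 (a difference); the sum sinh²x + cosh²x equals cosh(2x).

Conclusion: False.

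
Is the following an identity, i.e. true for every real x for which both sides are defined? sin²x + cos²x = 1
Yes, this is an identity.

Claim: sin²x + cos²x = 1.
Reasoning: The point (cos x, sin x) lies on the unit circle X² + Y² = 1, so cos²x + sin²x = 1 for every real x.
So the two sides agree for every real x for which both sides are defined.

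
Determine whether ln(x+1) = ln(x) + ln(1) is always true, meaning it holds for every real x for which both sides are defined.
Claim: ln(x+1) = ln(x) + ln(1).
Test a specific point where both sides are defined: x = 1/2.
LHS = ln(x+1) ≈ 0.4055
RHS = ln(x) + ln(1) ≈ -0.6931
Since 0.4055 ≠ -0.6931, the equation fails at this point, so it cannot hold for every real x for which both sides are defined.
ln(1) = 0, so the right side is just ln(x), which differs from ln(x+1).

Conclusion: No, this is NOT an identity.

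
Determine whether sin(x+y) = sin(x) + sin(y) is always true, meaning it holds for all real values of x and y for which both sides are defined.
Claim: sin(x+y) = sin(x) + sin(y).
Test a specific point where both sides are defined: x = -π/2, y = π/4.
LHS = sin(x+y) ≈ -0.7071
RHS = sin(x) + sin(y) ≈ -0.2929
Since -0.7071 ≠ -0.2929, the equation fails at this point, so it cannot hold for all real values of x and y for which both sides are defined.
The correct expansion is sin(x+y) = sin(x)cos(y) + cos(x)sin(y); sine is not additive.

Conclusion: No, this is NOT an identity.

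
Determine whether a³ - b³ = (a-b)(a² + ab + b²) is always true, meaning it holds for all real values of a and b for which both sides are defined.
Claim: a³ - b³ = (a-b)(a² + ab + b²).
Reasoning: Expand the right side: (a-b)(a² + ab + b²) = a³ + a²b + ab² - a²b - ab² - b³ = a³ - b³ (the middle terms cancel in pairs).
So the two sides agree for all real values of a and b for which both sides are defined.

Conclusion: Yes, this is an identity.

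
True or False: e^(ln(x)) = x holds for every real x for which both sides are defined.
Claim: e^(ln(x)) = x.
Reasoning: For x > 0, ln(x) is by definition the exponent p such that e^p = x. Raising e to that exponent therefore returns x: e^(ln x) = x.
So the two sides agree for every real x for which both sides are defined.

Conclusion: True.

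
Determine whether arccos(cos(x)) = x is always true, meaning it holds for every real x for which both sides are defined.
Claim: arccos(cos(x)) = x.
Test a specific point where both sides are defined: x = -π/3.
LHS = arccos(cos(x)) ≈ 1.0472
RHS = x ≈ -1.0472
Since 1.0472 ≠ -1.0472, the equation fails at this point, so it cannot hold for every real x for which both sides are defined.
arccos only returns values in [0, π], so arccos(cos(x)) = x holds only for x in that interval, not for all real x.

Conclusion: No, this is NOT an identity.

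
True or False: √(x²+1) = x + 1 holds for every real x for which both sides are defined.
Claim: √(x²+1) = x + 1.
Test a specific point where both sides are defined: x = 1.
LHS = √(x²+1) ≈ 1.4142
RHS = x + 1 ≈ 2.0000
Since 1.4142 ≠ 2.0000, the equation fails at this point, so it cannot hold for every real x for which both sides are defined.
(x+1)² = x² + 2x + 1 ≠ x² + 1 unless x = 0.

Conclusion: False.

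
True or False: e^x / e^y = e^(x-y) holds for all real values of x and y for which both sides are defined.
Claim: e^x / e^y = e^(x-y).
Reasoning: 1/e^y = e^(-y), so e^x / e^y = e^x · e^(-y) = e^(x + (-y)) = e^(x-y) by the product rule for exponents.
So the two sides agree for all real values of x and y for which both sides are defined.

Conclusion: True.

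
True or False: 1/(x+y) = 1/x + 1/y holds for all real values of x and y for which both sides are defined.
Claim: 1/(x+y) = 1/x + 1/y.
Test a specific point where both sides are defined: x = -2, y = -3.
LHS = 1/(x+y) ≈ -0.2000
RHS = 1/x + 1/y ≈ -0.8333
Since -0.2000 ≠ -0.8333, the equation fails at this point, so it cannot hold for all real values of x and y for which both sides are defined.
1/x + 1/y = (x+y)/(xy), which is not 1/(x+y).

Conclusion: False.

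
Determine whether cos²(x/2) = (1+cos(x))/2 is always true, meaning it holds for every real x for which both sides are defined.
Yes, this is an identity.

Claim: cos²(x/2) = (1+cos(x))/2.
Reasoning: Use cos(2θ) = 2cos²θ - 1 with θ = x/2: cos(x) = 2cos²(x/2) - 1. Solving for cos²(x/2) gives (1 + cos(x))/2.
So the two sides agree for every real x for which both sides are defined.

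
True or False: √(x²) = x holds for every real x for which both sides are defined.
False.

Claim: √(x²) = x.
Test a specific point where both sides are defined: x = -3.
LHS = √(x²) ≈ 3.0000
RHS = x ≈ -3.0000
Since 3.0000 ≠ -3.0000, the equation fails at this point, so it cannot hold for every real x for which both sides are defined.
√(x²) = |x|, which differs from x whenever x < 0 (both sides are defined for every real x).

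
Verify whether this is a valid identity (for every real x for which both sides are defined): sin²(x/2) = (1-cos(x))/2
Claim: sin²(x/2) = (1-cos(x))/2.
Reasoning: Use cos(2θ) = 1 - 2sin²θ with θ = x/2: cos(x) = 1 - 2sin²(x/2). Solving for sin²(x/2) gives (1 - cos(x))/2.
So the two sides agree for every real x for which both sides are defined.

Conclusion: Yes, this is an identity.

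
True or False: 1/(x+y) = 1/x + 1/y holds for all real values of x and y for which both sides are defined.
False.

Claim: 1/(x+y) = 1/x + 1/y.
Test a specific point where both sides are defined: x = -2, y = 3.
LHS = 1/(x+y) ≈ 1.0000
RHS = 1/x + 1/y ≈ -0.1667
Since 1.0000 ≠ -0.1667, the equation fails at this point, so it cannot hold for all real values of x and y for which both sides are defined.
1/x + 1/y = (x+y)/(xy), which is not 1/(x+y).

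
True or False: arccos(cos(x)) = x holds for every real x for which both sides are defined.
Claim: arccos(cos(x)) = x.
Test a specific point where both sides are defined: x = -π/2.
LHS = arccos(cos(x)) ≈ 1.5708
RHS = x ≈ -1.5708
Since 1.5708 ≠ -1.5708, the equation fails at this point, so it cannot hold for every real x for which both sides are defined.
arccos only returns values in [0, π], so arccos(cos(x)) = x holds only for x in that interval, not for all real x.

Conclusion: False.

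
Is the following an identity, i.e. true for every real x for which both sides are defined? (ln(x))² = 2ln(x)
No, this is NOT an identity.

Claim: (ln(x))² = 2ln(x).
Test a specific point where both sides are defined: x = 3/2.
LHS = (ln(x))² ≈ 0.1644
RHS = 2ln(x) ≈ 0.8109
Since 0.1644 ≠ 0.8109, the equation fails at this point, so it cannot hold for every real x for which both sides are defined.
2ln(x) equals ln(x²), which is not the same as (ln x)².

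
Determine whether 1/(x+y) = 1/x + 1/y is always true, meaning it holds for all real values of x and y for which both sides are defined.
Claim: 1/(x+y) = 1/x + 1/y.
Test a specific point where both sides are defined: x = -3, y = 3/2.
LHS = 1/(x+y) ≈ -0.6667
RHS = 1/x + 1/y ≈ 0.3333
Since -0.6667 ≠ 0.3333, the equation fails at this point, so it cannot hold for all real values of x and y for which both sides are defined.
1/x + 1/y = (x+y)/(xy), which is not 1/(x+y).

Conclusion: No, this is NOT an identity.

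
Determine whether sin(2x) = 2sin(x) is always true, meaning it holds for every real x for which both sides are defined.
Claim: sin(2x) = 2sin(x).
Test a specific point where both sides are defined: x = 3π/4.
LHS = sin(2x) ≈ -1.0000
RHS = 2sin(x) ≈ 1.4142
Since -1.0000 ≠ 1.4142, the equation fails at this point, so it cannot hold for every real x for which both sides are defined.
The correct double-angle formula is sin(2x) = 2sin(x)cos(x).

Conclusion: No, this is NOT an identity.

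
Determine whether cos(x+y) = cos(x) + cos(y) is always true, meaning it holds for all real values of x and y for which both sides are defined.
Claim: cos(x+y) = cos(x) + cos(y).
Test a specific point where both sides are defined: x = π/2, y = -π/3.
LHS = cos(x+y) ≈ 0.8660
RHS = cos(x) + cos(y) ≈ 0.5000
Since 0.8660 ≠ 0.5000, the equation fails at this point, so it cannot hold for all real values of x and y for which both sides are defined.
The correct expansion is cos(x+y) = cos(x)cos(y) - sin(x)sin(y); cosine is not additive.

Conclusion: No, this is NOT an identity.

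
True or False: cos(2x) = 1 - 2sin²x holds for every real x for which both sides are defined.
True.

Claim: cos(2x) = 1 - 2sin²x.
Reasoning: cos(2x) = cos²x - sin²x. Replace cos²x by 1 - sin²x: (1 - sin²x) - sin²x = 1 - 2sin²x.
So the two sides agree for every real x for which both sides are defined.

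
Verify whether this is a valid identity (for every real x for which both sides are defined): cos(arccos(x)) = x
Claim: cos(arccos(x)) = x.
Reasoning: For -1 ≤ x ≤ 1 (where arccos is defined), arccos(x) is by definition an angle whose cosine equals x. Taking the cosine of that angle returns x. (Note the other order, arccos(cos x) = x, is NOT an identity.)
So the two sides agree for every real x for which both sides are defined.

Conclusion: Yes, this is an identity.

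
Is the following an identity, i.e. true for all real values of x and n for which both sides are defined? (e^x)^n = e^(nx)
Claim: (e^x)^n = e^(nx).
Reasoning: e^x is a positive real number, and for a positive base B and real exponent n, B^n = e^(n·ln B). With B = e^x, ln B = x, so (e^x)^n = e^(n·x).
So the two sides agree for all real values of x and n for which both sides are defined.

Conclusion: Yes, this is an identity.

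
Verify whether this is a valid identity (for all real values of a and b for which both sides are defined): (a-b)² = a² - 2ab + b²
Yes, this is an identity.

Claim: (a-b)² = a² - 2ab + b².
Reasoning: Expand: (a-b)² = (a-b)(a-b) = a·a - a·b - b·a + b·b = a² - 2ab + b².
So the two sides agree for all real values of a and b for which both sides are defined.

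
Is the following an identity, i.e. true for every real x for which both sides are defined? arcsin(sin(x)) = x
Claim: arcsin(sin(x)) = x.
Test a specific point where both sides are defined: x = 2π/3.
LHS = arcsin(sin(x)) ≈ 1.0472
RHS = x ≈ 2.0944
Since 1.0472 ≠ 2.0944, the equation fails at this point, so it cannot hold for every real x for which both sides are defined.
arcsin only returns values in [-π/2, π/2], so arcsin(sin(x)) = x holds only for x in that interval, not for all real x.

Conclusion: No, this is NOT an identity.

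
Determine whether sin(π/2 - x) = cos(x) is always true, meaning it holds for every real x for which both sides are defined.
Claim: sin(π/2 - x) = cos(x).
Reasoning: Use sin(u - v) = sin(u)cos(v) - cos(u)sin(v) with u = π/2, v = x: sin(π/2)cos(x) - cos(π/2)sin(x) = 1·cos(x) - 0·sin(x) = cos(x).
So the two sides agree for every real x for which both sides are defined.

Conclusion: Yes, this is an identity.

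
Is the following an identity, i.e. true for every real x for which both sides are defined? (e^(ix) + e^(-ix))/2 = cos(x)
Yes, this is an identity.

Claim: (e^(ix) + e^(-ix))/2 = cos(x).
Reasoning: By Euler's formula e^(ix) = cos(x) + i·sin(x) and e^(-ix) = cos(x) - i·sin(x). Adding cancels the sine terms: e^(ix) + e^(-ix) = 2cos(x); divide by 2.
So the two sides agree for every real x for which both sides are defined.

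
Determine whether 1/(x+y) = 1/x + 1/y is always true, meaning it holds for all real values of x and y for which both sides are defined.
No, this is NOT an identity.

Claim: 1/(x+y) = 1/x + 1/y.
Test a specific point where both sides are defined: x = -2, y = -2.
LHS = 1/(x+y) ≈ -0.2500
RHS = 1/x + 1/y ≈ -1.0000
Since -0.2500 ≠ -1.0000, the equation fails at this point, so it cannot hold for all real values of x and y for which both sides are defined.
1/x + 1/y = (x+y)/(xy), which is not 1/(x+y).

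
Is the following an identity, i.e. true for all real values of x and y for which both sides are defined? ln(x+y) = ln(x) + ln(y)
Claim: ln(x+y) = ln(x) + ln(y).
Test a specific point where both sides are defined: x = 2, y = 4.
LHS = ln(x+y) ≈ 1.7918
RHS = ln(x) + ln(y) ≈ 2.0794
Since 1.7918 ≠ 2.0794, the equation fails at this point, so it cannot hold for all real values of x and y for which both sides are defined.
ln(x) + ln(y) = ln(xy), not ln(x+y).

Conclusion: No, this is NOT an identity.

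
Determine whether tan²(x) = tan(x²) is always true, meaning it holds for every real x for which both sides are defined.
Claim: tan²(x) = tan(x²).
Test a specific point where both sides are defined: x = π/6.
LHS = tan²(x) ≈ 0.3333
RHS = tan(x²) ≈ 0.2812
Since 0.3333 ≠ 0.2812, the equation fails at this point, so it cannot hold for every real x for which both sides are defined.
tan²(x) means (tan x)², squaring the output; tan(x²) squares the input. These are different functions.

Conclusion: No, this is NOT an identity.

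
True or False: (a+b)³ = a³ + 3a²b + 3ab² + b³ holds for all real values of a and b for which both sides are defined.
True.

Claim: (a+b)³ = a³ + 3a²b + 3ab² + b³.
Reasoning: (a+b)³ = (a+b)(a+b)² = (a+b)(a² + 2ab + b²) = a³ + 2a²b + ab² + a²b + 2ab² + b³ = a³ + 3a²b + 3ab² + b³.
So the two sides agree for all real values of a and b for which both sides are defined.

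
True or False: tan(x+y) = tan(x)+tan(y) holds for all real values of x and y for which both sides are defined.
False.

Claim: tan(x+y) = tan(x)+tan(y).
Test a specific point where both sides are defined: x = 2π/3, y = π/6.
LHS = tan(x+y) ≈ -0.5774
RHS = tan(x)+tan(y) ≈ -1.1547
Since -0.5774 ≠ -1.1547, the equation fails at this point, so it cannot hold for all real values of x and y for which both sides are defined.
The correct formula is tan(x+y) = (tan(x) + tan(y))/(1 - tan(x)tan(y)).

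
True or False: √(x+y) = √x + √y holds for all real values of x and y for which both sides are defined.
False.

Claim: √(x+y) = √x + √y.
Test a specific point where both sides are defined: x = 3, y = 3/2.
LHS = √(x+y) ≈ 2.1213
RHS = √x + √y ≈ 2.9568
Since 2.1213 ≠ 2.9568, the equation fails at this point, so it cannot hold for all real values of x and y for which both sides are defined.
Squaring the right side gives x + 2√(xy) + y, not x + y.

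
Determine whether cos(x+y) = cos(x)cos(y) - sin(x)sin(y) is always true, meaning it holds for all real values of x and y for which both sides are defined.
Yes, this is an identity.

Claim: cos(x+y) = cos(x)cos(y) - sin(x)sin(y).
Reasoning: By Euler's formula e^(i(x+y)) = e^(ix)·e^(iy) = (cos x + i·sin x)(cos y + i·sin y). The real part of the left side is cos(x+y); the real part of the product is cos(x)cos(y) - sin(x)sin(y) (since i·i = -1).
So the two sides agree for all real values of x and y for which both sides are defined.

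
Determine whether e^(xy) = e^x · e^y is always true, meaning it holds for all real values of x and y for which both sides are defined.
Claim: e^(xy) = e^x · e^y.
Test a specific point where both sides are defined: x = 1, y = 1.
LHS = e^(xy) ≈ 2.7183
RHS = e^x · e^y ≈ 7.3891
Since 2.7183 ≠ 7.3891, the equation fails at this point, so it cannot hold for all real values of x and y for which both sides are defined.
e^x · e^y = e^(x+y), not e^(xy).

Conclusion: No, this is NOT an identity.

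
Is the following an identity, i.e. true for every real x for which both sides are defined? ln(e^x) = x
Yes, this is an identity.

Claim: ln(e^x) = x.
Reasoning: ln is the inverse of the exponential: ln(e^x) asks for the exponent p with e^p = e^x, and since e^p is one-to-one that exponent is p = x.
So the two sides agree for every real x for which both sides are defined.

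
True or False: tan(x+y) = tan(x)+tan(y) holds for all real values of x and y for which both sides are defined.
Claim: tan(x+y) = tan(x)+tan(y).
Test a specific point where both sides are defined: x = -π/3, y = 2π/3.
LHS = tan(x+y) ≈ 1.7321
RHS = tan(x)+tan(y) ≈ -3.4641
Since 1.7321 ≠ -3.4641, the equation fails at this point, so it cannot hold for all real values of x and y for which both sides are defined.
The correct formula is tan(x+y) = (tan(x) + tan(y))/(1 - tan(x)tan(y)).

Conclusion: False.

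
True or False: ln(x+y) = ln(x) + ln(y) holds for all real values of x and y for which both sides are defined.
Claim: ln(x+y) = ln(x) + ln(y).
Test a specific point where both sides are defined: x = 1/2, y = 3/2.
LHS = ln(x+y) ≈ 0.6931
RHS = ln(x) + ln(y) ≈ -0.2877
Since 0.6931 ≠ -0.2877, the equation fails at this point, so it cannot hold for all real values of x and y for which both sides are defined.
ln(x) + ln(y) = ln(xy), not ln(x+y).

Conclusion: False.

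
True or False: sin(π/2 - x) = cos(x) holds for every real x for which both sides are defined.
True.

Claim: sin(π/2 - x) = cos(x).
Reasoning: Use sin(u - v) = sin(u)cos(v) - cos(u)sin(v) with u = π/2, v = x: sin(π/2)cos(x) - cos(π/2)sin(x) = 1·cos(x) - 0·sin(x) = cos(x).
So the two sides agree for every real x for which both sides are defined.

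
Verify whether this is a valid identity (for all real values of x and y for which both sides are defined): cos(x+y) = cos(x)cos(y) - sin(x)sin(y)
Yes, this is an identity.

Claim: cos(x+y) = cos(x)cos(y) - sin(x)sin(y).
Reasoning: By Euler's formula e^(i(x+y)) = e^(ix)·e^(iy) = (cos x + i·sin x)(cos y + i·sin y). The real part of the left side is cos(x+y); the real part of the product is cos(x)cos(y) - sin(x)sin(y) (since i·i = -1).
So the two sides agree for all real values of x and y for which both sides are defined.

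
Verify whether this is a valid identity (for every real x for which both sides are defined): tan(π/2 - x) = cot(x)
Claim: tan(π/2 - x) = cot(x).
Reasoning: tan(π/2 - x) = sin(π/2 - x)/cos(π/2 - x) = cos(x)/sin(x) = cot(x), using the cofunction identities sin(π/2 - x) = cos(x) and cos(π/2 - x) = sin(x).
So the two sides agree for every real x for which both sides are defined.

Conclusion: Yes, this is an identity.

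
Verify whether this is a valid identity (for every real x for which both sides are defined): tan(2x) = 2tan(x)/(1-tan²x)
Yes, this is an identity.

Claim: tan(2x) = 2tan(x)/(1-tan²x).
Reasoning: tan(2x) = sin(2x)/cos(2x) = 2sin(x)cos(x) / (cos²x - sin²x). Divide numerator and denominator by cos²x: 2tan(x) / (1 - tan²x).
So the two sides agree for every real x for which both sides are defined.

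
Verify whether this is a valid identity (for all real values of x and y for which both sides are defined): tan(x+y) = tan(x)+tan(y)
Claim: tan(x+y) = tan(x)+tan(y).
Test a specific point where both sides are defined: x = 3π/4, y = -π/3.
LHS = tan(x+y) ≈ 3.7321
RHS = tan(x)+tan(y) ≈ -2.7321
Since 3.7321 ≠ -2.7321, the equation fails at this point, so it cannot hold for all real values of x and y for which both sides are defined.
The correct formula is tan(x+y) = (tan(x) + tan(y))/(1 - tan(x)tan(y)).

Conclusion: No, this is NOT an identity.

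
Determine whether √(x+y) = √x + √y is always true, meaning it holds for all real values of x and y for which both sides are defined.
Claim: √(x+y) = √x + √y.
Test a specific point where both sides are defined: x = 3/2, y = 1/2.
LHS = √(x+y) ≈ 1.4142
RHS = √x + √y ≈ 1.9319
Since 1.4142 ≠ 1.9319, the equation fails at this point, so it cannot hold for all real values of x and y for which both sides are defined.
Squaring the right side gives x + 2√(xy) + y, not x + y.

Conclusion: No, this is NOT an identity.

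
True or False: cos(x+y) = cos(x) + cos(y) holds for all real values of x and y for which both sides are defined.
Claim: cos(x+y) = cos(x) + cos(y).
Test a specific point where both sides are defined: x = π/6, y = π.
LHS = cos(x+y) ≈ -0.8660
RHS = cos(x) + cos(y) ≈ -0.1340
Since -0.8660 ≠ -0.1340, the equation fails at this point, so it cannot hold for all real values of x and y for which both sides are defined.
The correct expansion is cos(x+y) = cos(x)cos(y) - sin(x)sin(y); cosine is not additive.

Conclusion: False.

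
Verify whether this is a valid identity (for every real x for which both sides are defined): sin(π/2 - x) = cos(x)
Yes, this is an identity.

Claim: sin(π/2 - x) = cos(x).
Reasoning: Use sin(u - v) = sin(u)cos(v) - cos(u)sin(v) with u = π/2, v = x: sin(π/2)cos(x) - cos(π/2)sin(x) = 1·cos(x) - 0·sin(x) = cos(x).
So the two sides agree for every real x for which both sides are defined.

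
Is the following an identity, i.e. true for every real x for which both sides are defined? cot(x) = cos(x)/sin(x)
Yes, this is an identity.

Claim: cot(x) = cos(x)/sin(x).
Reasoning: cot(x) is defined as 1/tan(x) = 1/(sin(x)/cos(x)) = cos(x)/sin(x), wherever sin(x) ≠ 0.
So the two sides agree for every real x for which both sides are defined.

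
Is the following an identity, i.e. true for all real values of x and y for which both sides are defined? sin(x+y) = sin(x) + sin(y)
Claim: sin(x+y) = sin(x) + sin(y).
Test a specific point where both sides are defined: x = -π/2, y = -π/3.
LHS = sin(x+y) ≈ -0.5000
RHS = sin(x) + sin(y) ≈ -1.8660
Since -0.5000 ≠ -1.8660, the equation fails at this point, so it cannot hold for all real values of x and y for which both sides are defined.
The correct expansion is sin(x+y) = sin(x)cos(y) + cos(x)sin(y); sine is not additive.

Conclusion: No, this is NOT an identity.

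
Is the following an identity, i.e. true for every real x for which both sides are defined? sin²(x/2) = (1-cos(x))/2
Claim: sin²(x/2) = (1-cos(x))/2.
Reasoning: Use cos(2θ) = 1 - 2sin²θ with θ = x/2: cos(x) = 1 - 2sin²(x/2). Solving for sin²(x/2) gives (1 - cos(x))/2.
So the two sides agree for every real x for which both sides are defined.

Conclusion: Yes, this is an identity.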